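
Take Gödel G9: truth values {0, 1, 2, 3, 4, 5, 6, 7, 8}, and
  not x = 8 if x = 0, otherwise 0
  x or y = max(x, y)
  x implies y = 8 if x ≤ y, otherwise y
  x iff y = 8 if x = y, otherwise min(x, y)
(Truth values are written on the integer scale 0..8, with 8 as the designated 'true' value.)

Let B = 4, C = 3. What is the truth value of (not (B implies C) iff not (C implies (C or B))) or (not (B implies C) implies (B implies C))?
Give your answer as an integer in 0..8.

B implies C = 4 implies 3 = 3
not (B implies C) = not 3 = 0
C or B = 3 or 4 = 4
C implies (C or B) = 3 implies 4 = 8
not (C implies (C or B)) = not 8 = 0
not (B implies C) iff not (C implies (C or B)) = 0 iff 0 = 8
B implies C = 4 implies 3 = 3
not (B implies C) = not 3 = 0
B implies C = 4 implies 3 = 3
not (B implies C) implies (B implies C) = 0 implies 3 = 8
(not (B implies C) iff not (C implies (C or B))) or (not (B implies C) implies (B implies C)) = 8 or 8 = 8

8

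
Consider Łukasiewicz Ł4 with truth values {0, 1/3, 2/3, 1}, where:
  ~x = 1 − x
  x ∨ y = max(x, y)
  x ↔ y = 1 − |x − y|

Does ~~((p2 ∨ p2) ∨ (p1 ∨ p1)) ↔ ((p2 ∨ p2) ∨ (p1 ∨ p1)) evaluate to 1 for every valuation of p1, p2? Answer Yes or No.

Yes

p1 = 0, p2 = 0 ↦ 1
p1 = 0, p2 = 1/3 ↦ 1
p1 = 0, p2 = 2/3 ↦ 1
p1 = 0, p2 = 1 ↦ 1
p1 = 1/3, p2 = 0 ↦ 1
p1 = 1/3, p2 = 1/3 ↦ 1
p1 = 1/3, p2 = 2/3 ↦ 1
p1 = 1/3, p2 = 1 ↦ 1
p1 = 2/3, p2 = 0 ↦ 1
p1 = 2/3, p2 = 1/3 ↦ 1
p1 = 2/3, p2 = 2/3 ↦ 1
p1 = 2/3, p2 = 1 ↦ 1
p1 = 1, p2 = 0 ↦ 1
p1 = 1, p2 = 1/3 ↦ 1
p1 = 1, p2 = 2/3 ↦ 1
p1 = 1, p2 = 1 ↦ 1
Every assignment gives a value ≥ 1.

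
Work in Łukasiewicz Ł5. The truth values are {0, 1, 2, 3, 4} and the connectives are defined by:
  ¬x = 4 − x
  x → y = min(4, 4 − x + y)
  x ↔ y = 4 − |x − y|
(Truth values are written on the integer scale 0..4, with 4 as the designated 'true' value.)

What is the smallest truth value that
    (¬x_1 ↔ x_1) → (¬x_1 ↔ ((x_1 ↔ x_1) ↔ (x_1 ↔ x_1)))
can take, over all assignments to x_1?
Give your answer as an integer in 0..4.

2

Take x_1 = 2:
¬x_1 = ¬2 = 2
¬x_1 ↔ x_1 = 2 ↔ 2 = 4
¬x_1 = ¬2 = 2
x_1 ↔ x_1 = 2 ↔ 2 = 4
x_1 ↔ x_1 = 2 ↔ 2 = 4
(x_1 ↔ x_1) ↔ (x_1 ↔ x_1) = 4 ↔ 4 = 4
¬x_1 ↔ ((x_1 ↔ x_1) ↔ (x_1 ↔ x_1)) = 2 ↔ 4 = 2
(¬x_1 ↔ x_1) → (¬x_1 ↔ ((x_1 ↔ x_1) ↔ (x_1 ↔ x_1))) = 4 → 2 = 2
No assignment yields a value below 2, so this is the minimum.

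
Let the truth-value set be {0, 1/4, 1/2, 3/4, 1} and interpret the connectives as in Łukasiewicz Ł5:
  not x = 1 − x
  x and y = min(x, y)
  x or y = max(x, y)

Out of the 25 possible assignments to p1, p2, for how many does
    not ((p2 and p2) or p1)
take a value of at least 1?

1

value 1: 1 assignment (counts)
value 3/4: 3 assignments
value 1/2: 5 assignments
value 1/4: 7 assignments
value 0: 9 assignments
So 1 of the 25 assignments meets the threshold.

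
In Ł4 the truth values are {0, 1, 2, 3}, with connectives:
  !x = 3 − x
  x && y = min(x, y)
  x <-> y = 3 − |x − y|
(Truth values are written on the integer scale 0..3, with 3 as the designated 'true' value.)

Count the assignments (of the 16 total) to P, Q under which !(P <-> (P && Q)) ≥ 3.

1

P = 0, Q = 0 ↦ 0  <
P = 0, Q = 1 ↦ 0  <
P = 0, Q = 2 ↦ 0  <
P = 0, Q = 3 ↦ 0  <
P = 1, Q = 0 ↦ 1  <
P = 1, Q = 1 ↦ 0  <
P = 1, Q = 2 ↦ 0  <
P = 1, Q = 3 ↦ 0  <
P = 2, Q = 0 ↦ 2  <
P = 2, Q = 1 ↦ 1  <
P = 2, Q = 2 ↦ 0  <
P = 2, Q = 3 ↦ 0  <
P = 3, Q = 0 ↦ 3  ≥
P = 3, Q = 1 ↦ 2  <
P = 3, Q = 2 ↦ 1  <
P = 3, Q = 3 ↦ 0  <
So 1 of the 16 assignments meets the threshold.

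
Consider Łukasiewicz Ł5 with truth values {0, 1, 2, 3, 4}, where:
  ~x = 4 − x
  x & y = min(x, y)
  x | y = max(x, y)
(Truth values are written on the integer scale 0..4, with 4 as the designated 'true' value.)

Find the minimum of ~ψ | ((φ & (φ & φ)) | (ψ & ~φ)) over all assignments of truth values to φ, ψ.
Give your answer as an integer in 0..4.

Take φ = 0, ψ = 2:
~ψ = ~2 = 2
φ & φ = 0 & 0 = 0
φ & (φ & φ) = 0 & 0 = 0
~φ = ~0 = 4
ψ & ~φ = 2 & 4 = 2
(φ & (φ & φ)) | (ψ & ~φ) = 0 | 2 = 2
~ψ | ((φ & (φ & φ)) | (ψ & ~φ)) = 2 | 2 = 2
No assignment yields a value below 2, so this is the minimum.

2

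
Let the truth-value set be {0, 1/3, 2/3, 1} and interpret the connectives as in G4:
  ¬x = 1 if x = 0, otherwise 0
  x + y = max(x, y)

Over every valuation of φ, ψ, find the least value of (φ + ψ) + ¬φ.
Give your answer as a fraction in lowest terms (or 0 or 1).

1/3

Take φ = 1/3, ψ = 0:
φ + ψ = 1/3 + 0 = 1/3
¬φ = ¬1/3 = 0
(φ + ψ) + ¬φ = 1/3 + 0 = 1/3
No assignment yields a value below 1/3, so this is the minimum.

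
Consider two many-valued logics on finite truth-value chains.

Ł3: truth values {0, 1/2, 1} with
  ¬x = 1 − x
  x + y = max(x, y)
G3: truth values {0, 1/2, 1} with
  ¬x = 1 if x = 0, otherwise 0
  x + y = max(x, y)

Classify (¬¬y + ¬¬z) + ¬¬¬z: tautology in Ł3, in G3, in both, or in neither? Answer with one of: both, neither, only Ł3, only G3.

In Ł3: at y = 0, z = 1/2 the value is 1/2 — not a tautology.
In G3: every assignment gives 1 — tautology.

only G3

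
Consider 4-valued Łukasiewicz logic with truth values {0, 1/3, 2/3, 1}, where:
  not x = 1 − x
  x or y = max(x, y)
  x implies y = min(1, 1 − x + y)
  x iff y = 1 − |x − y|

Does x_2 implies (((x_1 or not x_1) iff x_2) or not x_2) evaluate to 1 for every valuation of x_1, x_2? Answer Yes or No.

Counterexample: take x_1 = 1/3, x_2 = 1.
not x_1 = not 1/3 = 2/3
x_1 or not x_1 = 1/3 or 2/3 = 2/3
(x_1 or not x_1) iff x_2 = 2/3 iff 1 = 2/3
not x_2 = not 1 = 0
((x_1 or not x_1) iff x_2) or not x_2 = 2/3 or 0 = 2/3
x_2 implies (((x_1 or not x_1) iff x_2) or not x_2) = 1 implies 2/3 = 2/3
This gives 2/3 ≠ 1.

No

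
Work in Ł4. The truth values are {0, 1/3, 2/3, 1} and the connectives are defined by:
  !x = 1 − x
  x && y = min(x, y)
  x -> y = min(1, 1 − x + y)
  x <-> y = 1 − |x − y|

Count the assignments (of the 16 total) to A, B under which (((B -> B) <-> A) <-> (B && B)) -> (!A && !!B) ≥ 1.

A = 0, B = 0 ↦ 0  <
A = 0, B = 1/3 ↦ 2/3  <
A = 0, B = 2/3 ↦ 1  ≥
A = 0, B = 1 ↦ 1  ≥
A = 1/3, B = 0 ↦ 1/3  <
A = 1/3, B = 1/3 ↦ 1/3  <
A = 1/3, B = 2/3 ↦ 1  ≥
A = 1/3, B = 1 ↦ 1  ≥
A = 2/3, B = 0 ↦ 2/3  <
A = 2/3, B = 1/3 ↦ 2/3  <
A = 2/3, B = 2/3 ↦ 1/3  <
A = 2/3, B = 1 ↦ 2/3  <
A = 1, B = 0 ↦ 1  ≥
A = 1, B = 1/3 ↦ 2/3  <
A = 1, B = 2/3 ↦ 1/3  <
A = 1, B = 1 ↦ 0  <
So 5 of the 16 assignments meet the threshold.

5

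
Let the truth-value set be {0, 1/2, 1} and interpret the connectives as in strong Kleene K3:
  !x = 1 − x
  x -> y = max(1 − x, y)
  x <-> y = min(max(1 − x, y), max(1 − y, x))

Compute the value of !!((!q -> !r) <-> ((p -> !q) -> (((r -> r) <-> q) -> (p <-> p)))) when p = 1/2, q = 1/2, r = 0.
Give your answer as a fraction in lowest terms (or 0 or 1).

!q = !1/2 = 1/2
!r = !0 = 1
!q -> !r = 1/2 -> 1 = 1
!q = !1/2 = 1/2
p -> !q = 1/2 -> 1/2 = 1/2
r -> r = 0 -> 0 = 1
(r -> r) <-> q = 1 <-> 1/2 = 1/2
p <-> p = 1/2 <-> 1/2 = 1/2
((r -> r) <-> q) -> (p <-> p) = 1/2 -> 1/2 = 1/2
(p -> !q) -> (((r -> r) <-> q) -> (p <-> p)) = 1/2 -> 1/2 = 1/2
(!q -> !r) <-> ((p -> !q) -> (((r -> r) <-> q) -> (p <-> p))) = 1 <-> 1/2 = 1/2
!((!q -> !r) <-> ((p -> !q) -> (((r -> r) <-> q) -> (p <-> p)))) = !1/2 = 1/2
!!((!q -> !r) <-> ((p -> !q) -> (((r -> r) <-> q) -> (p <-> p)))) = !1/2 = 1/2

1/2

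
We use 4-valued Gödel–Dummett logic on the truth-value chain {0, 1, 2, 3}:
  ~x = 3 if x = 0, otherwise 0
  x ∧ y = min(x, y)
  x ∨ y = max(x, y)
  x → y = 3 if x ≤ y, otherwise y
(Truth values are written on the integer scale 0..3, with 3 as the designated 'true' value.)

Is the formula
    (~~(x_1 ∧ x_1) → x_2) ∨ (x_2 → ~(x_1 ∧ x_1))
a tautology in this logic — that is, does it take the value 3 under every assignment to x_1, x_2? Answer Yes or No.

Counterexample: take x_1 = 1, x_2 = 1.
x_1 ∧ x_1 = 1 ∧ 1 = 1
~(x_1 ∧ x_1) = ~1 = 0
~~(x_1 ∧ x_1) = ~0 = 3
~~(x_1 ∧ x_1) → x_2 = 3 → 1 = 1
x_1 ∧ x_1 = 1 ∧ 1 = 1
~(x_1 ∧ x_1) = ~1 = 0
x_2 → ~(x_1 ∧ x_1) = 1 → 0 = 0
(~~(x_1 ∧ x_1) → x_2) ∨ (x_2 → ~(x_1 ∧ x_1)) = 1 ∨ 0 = 1
This gives 1 ≠ 3.

No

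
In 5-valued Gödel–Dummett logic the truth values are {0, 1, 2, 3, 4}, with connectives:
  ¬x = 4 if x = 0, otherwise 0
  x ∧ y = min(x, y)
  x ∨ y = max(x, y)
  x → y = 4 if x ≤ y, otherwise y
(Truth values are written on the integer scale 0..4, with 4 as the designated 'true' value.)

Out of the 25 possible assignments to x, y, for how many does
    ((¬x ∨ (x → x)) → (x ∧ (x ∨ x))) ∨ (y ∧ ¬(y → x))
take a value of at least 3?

value 4: 6 assignments (counts)
value 3: 6 assignments (counts)
value 2: 6 assignments
value 1: 6 assignments
value 0: 1 assignment
So 12 of the 25 assignments meet the threshold.

12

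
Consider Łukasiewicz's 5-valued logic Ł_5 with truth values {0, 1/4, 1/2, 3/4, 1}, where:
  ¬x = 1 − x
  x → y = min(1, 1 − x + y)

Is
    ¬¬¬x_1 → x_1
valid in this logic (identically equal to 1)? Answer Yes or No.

Counterexample: take x_1 = 0.
¬x_1 = ¬0 = 1
¬¬x_1 = ¬1 = 0
¬¬¬x_1 = ¬0 = 1
¬¬¬x_1 → x_1 = 1 → 0 = 0
This gives 0 ≠ 1.

No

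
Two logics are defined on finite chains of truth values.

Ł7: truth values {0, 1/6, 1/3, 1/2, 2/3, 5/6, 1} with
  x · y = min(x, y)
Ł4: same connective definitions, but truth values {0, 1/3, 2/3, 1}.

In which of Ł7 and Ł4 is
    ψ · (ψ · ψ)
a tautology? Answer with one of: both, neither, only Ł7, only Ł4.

neither

In Ł7: at ψ = 0 the value is 0 — not a tautology.
In Ł4: at ψ = 0 the value is 0 — not a tautology.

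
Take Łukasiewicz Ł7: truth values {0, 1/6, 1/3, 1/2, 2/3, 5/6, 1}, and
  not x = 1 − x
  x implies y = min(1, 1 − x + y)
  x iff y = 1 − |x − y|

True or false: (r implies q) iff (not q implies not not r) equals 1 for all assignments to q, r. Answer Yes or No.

Counterexample: take q = 0, r = 0.
r implies q = 0 implies 0 = 1
not q = not 0 = 1
not r = not 0 = 1
not not r = not 1 = 0
not q implies not not r = 1 implies 0 = 0
(r implies q) iff (not q implies not not r) = 1 iff 0 = 0
This gives 0 ≠ 1.

No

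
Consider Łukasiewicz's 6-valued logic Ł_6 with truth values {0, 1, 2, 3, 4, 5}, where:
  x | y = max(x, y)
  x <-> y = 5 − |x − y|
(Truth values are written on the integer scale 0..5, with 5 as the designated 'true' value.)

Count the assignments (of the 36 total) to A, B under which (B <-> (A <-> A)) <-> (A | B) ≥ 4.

26

value 5: 21 assignments (counts)
value 4: 5 assignments (counts)
value 3: 4 assignments
value 2: 3 assignments
value 1: 2 assignments
value 0: 1 assignment
So 26 of the 36 assignments meet the threshold.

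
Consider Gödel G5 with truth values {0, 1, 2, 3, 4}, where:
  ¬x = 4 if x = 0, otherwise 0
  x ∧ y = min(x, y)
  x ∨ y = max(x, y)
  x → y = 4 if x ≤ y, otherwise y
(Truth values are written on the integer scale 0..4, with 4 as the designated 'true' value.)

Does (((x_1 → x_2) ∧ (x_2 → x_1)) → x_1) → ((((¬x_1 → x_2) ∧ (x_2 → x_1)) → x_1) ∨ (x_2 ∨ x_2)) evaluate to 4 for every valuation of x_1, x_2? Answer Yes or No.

No

Counterexample: take x_1 = 1, x_2 = 0.
x_1 → x_2 = 1 → 0 = 0
x_2 → x_1 = 0 → 1 = 4
(x_1 → x_2) ∧ (x_2 → x_1) = 0 ∧ 4 = 0
((x_1 → x_2) ∧ (x_2 → x_1)) → x_1 = 0 → 1 = 4
¬x_1 = ¬1 = 0
¬x_1 → x_2 = 0 → 0 = 4
x_2 → x_1 = 0 → 1 = 4
(¬x_1 → x_2) ∧ (x_2 → x_1) = 4 ∧ 4 = 4
((¬x_1 → x_2) ∧ (x_2 → x_1)) → x_1 = 4 → 1 = 1
x_2 ∨ x_2 = 0 ∨ 0 = 0
(((¬x_1 → x_2) ∧ (x_2 → x_1)) → x_1) ∨ (x_2 ∨ x_2) = 1 ∨ 0 = 1
(((x_1 → x_2) ∧ (x_2 → x_1)) → x_1) → ((((¬x_1 → x_2) ∧ (x_2 → x_1)) → x_1) ∨ (x_2 ∨ x_2)) = 4 → 1 = 1
This gives 1 ≠ 4.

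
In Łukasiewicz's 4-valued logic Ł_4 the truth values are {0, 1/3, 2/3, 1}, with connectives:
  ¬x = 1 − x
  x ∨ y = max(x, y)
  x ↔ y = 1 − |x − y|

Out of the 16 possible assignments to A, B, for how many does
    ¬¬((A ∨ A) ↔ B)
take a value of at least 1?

4

A = 0, B = 0 ↦ 1  ≥
A = 0, B = 1/3 ↦ 2/3  <
A = 0, B = 2/3 ↦ 1/3  <
A = 0, B = 1 ↦ 0  <
A = 1/3, B = 0 ↦ 2/3  <
A = 1/3, B = 1/3 ↦ 1  ≥
A = 1/3, B = 2/3 ↦ 2/3  <
A = 1/3, B = 1 ↦ 1/3  <
A = 2/3, B = 0 ↦ 1/3  <
A = 2/3, B = 1/3 ↦ 2/3  <
A = 2/3, B = 2/3 ↦ 1  ≥
A = 2/3, B = 1 ↦ 2/3  <
A = 1, B = 0 ↦ 0  <
A = 1, B = 1/3 ↦ 1/3  <
A = 1, B = 2/3 ↦ 2/3  <
A = 1, B = 1 ↦ 1  ≥
So 4 of the 16 assignments meet the threshold.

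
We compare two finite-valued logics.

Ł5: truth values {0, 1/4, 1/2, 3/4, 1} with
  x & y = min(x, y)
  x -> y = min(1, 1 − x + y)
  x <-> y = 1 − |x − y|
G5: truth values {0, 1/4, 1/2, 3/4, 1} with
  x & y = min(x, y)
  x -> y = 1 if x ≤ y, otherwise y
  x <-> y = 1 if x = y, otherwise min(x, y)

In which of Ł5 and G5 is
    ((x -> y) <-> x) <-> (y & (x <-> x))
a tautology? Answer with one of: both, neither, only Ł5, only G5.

neither

In Ł5: at x = 0, y = 1/4 the value is 3/4 — not a tautology.
In G5: at x = 0, y = 1/4 the value is 0 — not a tautology.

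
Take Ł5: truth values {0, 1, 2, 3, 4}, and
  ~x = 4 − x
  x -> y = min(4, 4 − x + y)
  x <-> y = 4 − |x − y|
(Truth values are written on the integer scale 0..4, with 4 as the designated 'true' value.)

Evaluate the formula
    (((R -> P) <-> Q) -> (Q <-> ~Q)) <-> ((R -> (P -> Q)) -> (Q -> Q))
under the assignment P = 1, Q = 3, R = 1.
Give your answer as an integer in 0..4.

R -> P = 1 -> 1 = 4
(R -> P) <-> Q = 4 <-> 3 = 3
~Q = ~3 = 1
Q <-> ~Q = 3 <-> 1 = 2
((R -> P) <-> Q) -> (Q <-> ~Q) = 3 -> 2 = 3
P -> Q = 1 -> 3 = 4
R -> (P -> Q) = 1 -> 4 = 4
Q -> Q = 3 -> 3 = 4
(R -> (P -> Q)) -> (Q -> Q) = 4 -> 4 = 4
(((R -> P) <-> Q) -> (Q <-> ~Q)) <-> ((R -> (P -> Q)) -> (Q -> Q)) = 3 <-> 4 = 3

3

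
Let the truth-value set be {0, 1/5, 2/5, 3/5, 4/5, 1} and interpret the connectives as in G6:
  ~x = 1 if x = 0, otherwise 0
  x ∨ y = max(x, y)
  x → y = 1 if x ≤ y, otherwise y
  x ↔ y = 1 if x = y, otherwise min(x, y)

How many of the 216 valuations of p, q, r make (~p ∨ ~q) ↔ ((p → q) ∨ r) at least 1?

41

value 1: 41 assignments (counts)
value 4/5: 5 assignments
value 3/5: 5 assignments
value 2/5: 5 assignments
value 1/5: 5 assignments
value 0: 155 assignments
So 41 of the 216 assignments meet the threshold.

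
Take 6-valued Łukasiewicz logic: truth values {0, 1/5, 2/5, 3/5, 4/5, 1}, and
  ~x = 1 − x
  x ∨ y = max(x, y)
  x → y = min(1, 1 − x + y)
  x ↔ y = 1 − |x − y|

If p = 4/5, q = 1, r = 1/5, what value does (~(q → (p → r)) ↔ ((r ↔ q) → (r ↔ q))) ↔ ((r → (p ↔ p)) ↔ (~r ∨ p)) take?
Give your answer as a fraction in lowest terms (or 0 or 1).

4/5

p → r = 4/5 → 1/5 = 2/5
q → (p → r) = 1 → 2/5 = 2/5
~(q → (p → r)) = ~2/5 = 3/5
r ↔ q = 1/5 ↔ 1 = 1/5
r ↔ q = 1/5 ↔ 1 = 1/5
(r ↔ q) → (r ↔ q) = 1/5 → 1/5 = 1
~(q → (p → r)) ↔ ((r ↔ q) → (r ↔ q)) = 3/5 ↔ 1 = 3/5
p ↔ p = 4/5 ↔ 4/5 = 1
r → (p ↔ p) = 1/5 → 1 = 1
~r = ~1/5 = 4/5
~r ∨ p = 4/5 ∨ 4/5 = 4/5
(r → (p ↔ p)) ↔ (~r ∨ p) = 1 ↔ 4/5 = 4/5
(~(q → (p → r)) ↔ ((r ↔ q) → (r ↔ q))) ↔ ((r → (p ↔ p)) ↔ (~r ∨ p)) = 3/5 ↔ 4/5 = 4/5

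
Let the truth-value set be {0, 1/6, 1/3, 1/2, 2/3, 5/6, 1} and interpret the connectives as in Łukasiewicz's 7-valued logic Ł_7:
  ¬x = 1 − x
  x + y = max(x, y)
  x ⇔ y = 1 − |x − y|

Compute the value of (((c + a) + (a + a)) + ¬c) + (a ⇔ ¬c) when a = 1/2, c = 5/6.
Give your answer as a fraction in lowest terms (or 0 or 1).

c + a = 5/6 + 1/2 = 5/6
a + a = 1/2 + 1/2 = 1/2
(c + a) + (a + a) = 5/6 + 1/2 = 5/6
¬c = ¬5/6 = 1/6
((c + a) + (a + a)) + ¬c = 5/6 + 1/6 = 5/6
¬c = ¬5/6 = 1/6
a ⇔ ¬c = 1/2 ⇔ 1/6 = 2/3
(((c + a) + (a + a)) + ¬c) + (a ⇔ ¬c) = 5/6 + 2/3 = 5/6

5/6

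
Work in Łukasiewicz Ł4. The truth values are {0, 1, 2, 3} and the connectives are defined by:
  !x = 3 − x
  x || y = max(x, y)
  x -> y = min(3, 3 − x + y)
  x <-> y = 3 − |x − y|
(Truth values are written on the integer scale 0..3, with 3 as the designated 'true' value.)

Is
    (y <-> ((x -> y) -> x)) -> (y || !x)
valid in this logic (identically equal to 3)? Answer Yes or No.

No

Counterexample: take x = 1, y = 1.
x -> y = 1 -> 1 = 3
(x -> y) -> x = 3 -> 1 = 1
y <-> ((x -> y) -> x) = 1 <-> 1 = 3
!x = !1 = 2
y || !x = 1 || 2 = 2
(y <-> ((x -> y) -> x)) -> (y || !x) = 3 -> 2 = 2
This gives 2 ≠ 3.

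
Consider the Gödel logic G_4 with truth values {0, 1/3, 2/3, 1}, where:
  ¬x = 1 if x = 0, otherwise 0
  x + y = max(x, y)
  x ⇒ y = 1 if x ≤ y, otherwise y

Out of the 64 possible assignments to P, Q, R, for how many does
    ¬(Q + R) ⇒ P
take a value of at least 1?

value 1: 61 assignments (counts)
value 2/3: 1 assignment
value 1/3: 1 assignment
value 0: 1 assignment
So 61 of the 64 assignments meet the threshold.

61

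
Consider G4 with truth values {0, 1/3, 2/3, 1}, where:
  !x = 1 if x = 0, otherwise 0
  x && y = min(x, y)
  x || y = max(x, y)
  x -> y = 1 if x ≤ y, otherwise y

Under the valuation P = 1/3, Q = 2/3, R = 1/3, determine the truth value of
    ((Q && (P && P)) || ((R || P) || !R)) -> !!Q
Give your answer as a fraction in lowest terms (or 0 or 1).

P && P = 1/3 && 1/3 = 1/3
Q && (P && P) = 2/3 && 1/3 = 1/3
R || P = 1/3 || 1/3 = 1/3
!R = !1/3 = 0
(R || P) || !R = 1/3 || 0 = 1/3
(Q && (P && P)) || ((R || P) || !R) = 1/3 || 1/3 = 1/3
!Q = !2/3 = 0
!!Q = !0 = 1
((Q && (P && P)) || ((R || P) || !R)) -> !!Q = 1/3 -> 1 = 1

1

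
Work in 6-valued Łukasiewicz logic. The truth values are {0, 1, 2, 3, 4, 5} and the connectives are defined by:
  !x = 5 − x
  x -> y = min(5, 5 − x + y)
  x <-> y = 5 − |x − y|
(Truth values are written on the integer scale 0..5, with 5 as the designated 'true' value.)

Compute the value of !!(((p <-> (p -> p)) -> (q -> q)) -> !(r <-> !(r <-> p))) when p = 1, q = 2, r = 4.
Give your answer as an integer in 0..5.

1

p -> p = 1 -> 1 = 5
p <-> (p -> p) = 1 <-> 5 = 1
q -> q = 2 -> 2 = 5
(p <-> (p -> p)) -> (q -> q) = 1 -> 5 = 5
r <-> p = 4 <-> 1 = 2
!(r <-> p) = !2 = 3
r <-> !(r <-> p) = 4 <-> 3 = 4
!(r <-> !(r <-> p)) = !4 = 1
((p <-> (p -> p)) -> (q -> q)) -> !(r <-> !(r <-> p)) = 5 -> 1 = 1
!(((p <-> (p -> p)) -> (q -> q)) -> !(r <-> !(r <-> p))) = !1 = 4
!!(((p <-> (p -> p)) -> (q -> q)) -> !(r <-> !(r <-> p))) = !4 = 1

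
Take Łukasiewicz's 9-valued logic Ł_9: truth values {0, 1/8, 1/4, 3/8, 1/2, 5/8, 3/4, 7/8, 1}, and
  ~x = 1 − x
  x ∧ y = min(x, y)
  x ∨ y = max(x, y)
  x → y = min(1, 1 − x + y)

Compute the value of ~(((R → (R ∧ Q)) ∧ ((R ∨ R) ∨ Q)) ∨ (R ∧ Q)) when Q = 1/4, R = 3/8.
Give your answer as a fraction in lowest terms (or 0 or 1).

5/8

R ∧ Q = 3/8 ∧ 1/4 = 1/4
R → (R ∧ Q) = 3/8 → 1/4 = 7/8
R ∨ R = 3/8 ∨ 3/8 = 3/8
(R ∨ R) ∨ Q = 3/8 ∨ 1/4 = 3/8
(R → (R ∧ Q)) ∧ ((R ∨ R) ∨ Q) = 7/8 ∧ 3/8 = 3/8
R ∧ Q = 3/8 ∧ 1/4 = 1/4
((R → (R ∧ Q)) ∧ ((R ∨ R) ∨ Q)) ∨ (R ∧ Q) = 3/8 ∨ 1/4 = 3/8
~(((R → (R ∧ Q)) ∧ ((R ∨ R) ∨ Q)) ∨ (R ∧ Q)) = ~3/8 = 5/8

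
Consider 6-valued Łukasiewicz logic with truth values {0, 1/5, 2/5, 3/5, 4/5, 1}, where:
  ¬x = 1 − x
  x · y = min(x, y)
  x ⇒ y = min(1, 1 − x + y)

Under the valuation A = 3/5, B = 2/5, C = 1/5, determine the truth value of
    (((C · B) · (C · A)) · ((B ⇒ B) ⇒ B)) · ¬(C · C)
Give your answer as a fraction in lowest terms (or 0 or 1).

1/5

C · B = 1/5 · 2/5 = 1/5
C · A = 1/5 · 3/5 = 1/5
(C · B) · (C · A) = 1/5 · 1/5 = 1/5
B ⇒ B = 2/5 ⇒ 2/5 = 1
(B ⇒ B) ⇒ B = 1 ⇒ 2/5 = 2/5
((C · B) · (C · A)) · ((B ⇒ B) ⇒ B) = 1/5 · 2/5 = 1/5
C · C = 1/5 · 1/5 = 1/5
¬(C · C) = ¬1/5 = 4/5
(((C · B) · (C · A)) · ((B ⇒ B) ⇒ B)) · ¬(C · C) = 1/5 · 4/5 = 1/5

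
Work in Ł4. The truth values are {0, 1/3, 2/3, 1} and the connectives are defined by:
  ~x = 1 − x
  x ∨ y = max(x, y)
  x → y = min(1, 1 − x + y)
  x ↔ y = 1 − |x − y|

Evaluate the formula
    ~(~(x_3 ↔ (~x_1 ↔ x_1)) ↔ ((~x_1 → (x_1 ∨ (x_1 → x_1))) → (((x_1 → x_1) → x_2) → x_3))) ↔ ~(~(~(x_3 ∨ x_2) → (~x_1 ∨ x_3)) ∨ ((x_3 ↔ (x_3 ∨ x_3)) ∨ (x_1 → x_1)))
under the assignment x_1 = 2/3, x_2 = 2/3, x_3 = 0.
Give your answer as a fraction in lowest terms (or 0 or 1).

~x_1 = ~2/3 = 1/3
~x_1 ↔ x_1 = 1/3 ↔ 2/3 = 2/3
x_3 ↔ (~x_1 ↔ x_1) = 0 ↔ 2/3 = 1/3
~(x_3 ↔ (~x_1 ↔ x_1)) = ~1/3 = 2/3
~x_1 = ~2/3 = 1/3
x_1 → x_1 = 2/3 → 2/3 = 1
x_1 ∨ (x_1 → x_1) = 2/3 ∨ 1 = 1
~x_1 → (x_1 ∨ (x_1 → x_1)) = 1/3 → 1 = 1
x_1 → x_1 = 2/3 → 2/3 = 1
(x_1 → x_1) → x_2 = 1 → 2/3 = 2/3
((x_1 → x_1) → x_2) → x_3 = 2/3 → 0 = 1/3
(~x_1 → (x_1 ∨ (x_1 → x_1))) → (((x_1 → x_1) → x_2) → x_3) = 1 → 1/3 = 1/3
~(x_3 ↔ (~x_1 ↔ x_1)) ↔ ((~x_1 → (x_1 ∨ (x_1 → x_1))) → (((x_1 → x_1) → x_2) → x_3)) = 2/3 ↔ 1/3 = 2/3
~(~(x_3 ↔ (~x_1 ↔ x_1)) ↔ ((~x_1 → (x_1 ∨ (x_1 → x_1))) → (((x_1 → x_1) → x_2) → x_3))) = ~2/3 = 1/3
x_3 ∨ x_2 = 0 ∨ 2/3 = 2/3
~(x_3 ∨ x_2) = ~2/3 = 1/3
~x_1 = ~2/3 = 1/3
~x_1 ∨ x_3 = 1/3 ∨ 0 = 1/3
~(x_3 ∨ x_2) → (~x_1 ∨ x_3) = 1/3 → 1/3 = 1
~(~(x_3 ∨ x_2) → (~x_1 ∨ x_3)) = ~1 = 0
x_3 ∨ x_3 = 0 ∨ 0 = 0
x_3 ↔ (x_3 ∨ x_3) = 0 ↔ 0 = 1
x_1 → x_1 = 2/3 → 2/3 = 1
(x_3 ↔ (x_3 ∨ x_3)) ∨ (x_1 → x_1) = 1 ∨ 1 = 1
~(~(x_3 ∨ x_2) → (~x_1 ∨ x_3)) ∨ ((x_3 ↔ (x_3 ∨ x_3)) ∨ (x_1 → x_1)) = 0 ∨ 1 = 1
~(~(~(x_3 ∨ x_2) → (~x_1 ∨ x_3)) ∨ ((x_3 ↔ (x_3 ∨ x_3)) ∨ (x_1 → x_1))) = ~1 = 0
~(~(x_3 ↔ (~x_1 ↔ x_1)) ↔ ((~x_1 → (x_1 ∨ (x_1 → x_1))) → (((x_1 → x_1) → x_2) → x_3))) ↔ ~(~(~(x_3 ∨ x_2) → (~x_1 ∨ x_3)) ∨ ((x_3 ↔ (x_3 ∨ x_3)) ∨ (x_1 → x_1))) = 1/3 ↔ 0 = 2/3

2/3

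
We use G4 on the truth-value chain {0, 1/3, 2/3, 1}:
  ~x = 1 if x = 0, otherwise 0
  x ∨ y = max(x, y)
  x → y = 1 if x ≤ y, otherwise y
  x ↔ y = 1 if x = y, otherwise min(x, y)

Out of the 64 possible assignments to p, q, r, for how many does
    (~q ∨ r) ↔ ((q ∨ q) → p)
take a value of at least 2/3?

value 1: 28 assignments (counts)
value 2/3: 7 assignments (counts)
value 1/3: 11 assignments
value 0: 18 assignments
So 35 of the 64 assignments meet the threshold.

35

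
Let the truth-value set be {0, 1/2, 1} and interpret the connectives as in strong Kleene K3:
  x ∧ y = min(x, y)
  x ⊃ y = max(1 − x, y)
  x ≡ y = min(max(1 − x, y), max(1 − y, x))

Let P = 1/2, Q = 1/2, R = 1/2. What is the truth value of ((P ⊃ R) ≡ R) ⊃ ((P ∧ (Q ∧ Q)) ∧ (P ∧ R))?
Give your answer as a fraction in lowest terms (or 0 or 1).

1/2

P ⊃ R = 1/2 ⊃ 1/2 = 1/2
(P ⊃ R) ≡ R = 1/2 ≡ 1/2 = 1/2
Q ∧ Q = 1/2 ∧ 1/2 = 1/2
P ∧ (Q ∧ Q) = 1/2 ∧ 1/2 = 1/2
P ∧ R = 1/2 ∧ 1/2 = 1/2
(P ∧ (Q ∧ Q)) ∧ (P ∧ R) = 1/2 ∧ 1/2 = 1/2
((P ⊃ R) ≡ R) ⊃ ((P ∧ (Q ∧ Q)) ∧ (P ∧ R)) = 1/2 ⊃ 1/2 = 1/2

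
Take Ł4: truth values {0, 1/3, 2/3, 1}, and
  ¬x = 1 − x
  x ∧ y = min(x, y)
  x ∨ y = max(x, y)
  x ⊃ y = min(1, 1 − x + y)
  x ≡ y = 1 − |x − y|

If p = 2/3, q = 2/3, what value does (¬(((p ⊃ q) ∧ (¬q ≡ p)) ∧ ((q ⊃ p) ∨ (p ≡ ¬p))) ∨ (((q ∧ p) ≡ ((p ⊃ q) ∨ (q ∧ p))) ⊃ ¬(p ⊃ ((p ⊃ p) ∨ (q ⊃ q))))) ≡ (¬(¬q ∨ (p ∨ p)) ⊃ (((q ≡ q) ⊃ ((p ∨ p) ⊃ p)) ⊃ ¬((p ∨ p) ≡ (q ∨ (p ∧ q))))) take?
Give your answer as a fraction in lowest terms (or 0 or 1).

p ⊃ q = 2/3 ⊃ 2/3 = 1
¬q = ¬2/3 = 1/3
¬q ≡ p = 1/3 ≡ 2/3 = 2/3
(p ⊃ q) ∧ (¬q ≡ p) = 1 ∧ 2/3 = 2/3
q ⊃ p = 2/3 ⊃ 2/3 = 1
¬p = ¬2/3 = 1/3
p ≡ ¬p = 2/3 ≡ 1/3 = 2/3
(q ⊃ p) ∨ (p ≡ ¬p) = 1 ∨ 2/3 = 1
((p ⊃ q) ∧ (¬q ≡ p)) ∧ ((q ⊃ p) ∨ (p ≡ ¬p)) = 2/3 ∧ 1 = 2/3
¬(((p ⊃ q) ∧ (¬q ≡ p)) ∧ ((q ⊃ p) ∨ (p ≡ ¬p))) = ¬2/3 = 1/3
q ∧ p = 2/3 ∧ 2/3 = 2/3
p ⊃ q = 2/3 ⊃ 2/3 = 1
q ∧ p = 2/3 ∧ 2/3 = 2/3
(p ⊃ q) ∨ (q ∧ p) = 1 ∨ 2/3 = 1
(q ∧ p) ≡ ((p ⊃ q) ∨ (q ∧ p)) = 2/3 ≡ 1 = 2/3
p ⊃ p = 2/3 ⊃ 2/3 = 1
q ⊃ q = 2/3 ⊃ 2/3 = 1
(p ⊃ p) ∨ (q ⊃ q) = 1 ∨ 1 = 1
p ⊃ ((p ⊃ p) ∨ (q ⊃ q)) = 2/3 ⊃ 1 = 1
¬(p ⊃ ((p ⊃ p) ∨ (q ⊃ q))) = ¬1 = 0
((q ∧ p) ≡ ((p ⊃ q) ∨ (q ∧ p))) ⊃ ¬(p ⊃ ((p ⊃ p) ∨ (q ⊃ q))) = 2/3 ⊃ 0 = 1/3
¬(((p ⊃ q) ∧ (¬q ≡ p)) ∧ ((q ⊃ p) ∨ (p ≡ ¬p))) ∨ (((q ∧ p) ≡ ((p ⊃ q) ∨ (q ∧ p))) ⊃ ¬(p ⊃ ((p ⊃ p) ∨ (q ⊃ q)))) = 1/3 ∨ 1/3 = 1/3
¬q = ¬2/3 = 1/3
p ∨ p = 2/3 ∨ 2/3 = 2/3
¬q ∨ (p ∨ p) = 1/3 ∨ 2/3 = 2/3
¬(¬q ∨ (p ∨ p)) = ¬2/3 = 1/3
q ≡ q = 2/3 ≡ 2/3 = 1
p ∨ p = 2/3 ∨ 2/3 = 2/3
(p ∨ p) ⊃ p = 2/3 ⊃ 2/3 = 1
(q ≡ q) ⊃ ((p ∨ p) ⊃ p) = 1 ⊃ 1 = 1
p ∨ p = 2/3 ∨ 2/3 = 2/3
p ∧ q = 2/3 ∧ 2/3 = 2/3
q ∨ (p ∧ q) = 2/3 ∨ 2/3 = 2/3
(p ∨ p) ≡ (q ∨ (p ∧ q)) = 2/3 ≡ 2/3 = 1
¬((p ∨ p) ≡ (q ∨ (p ∧ q))) = ¬1 = 0
((q ≡ q) ⊃ ((p ∨ p) ⊃ p)) ⊃ ¬((p ∨ p) ≡ (q ∨ (p ∧ q))) = 1 ⊃ 0 = 0
¬(¬q ∨ (p ∨ p)) ⊃ (((q ≡ q) ⊃ ((p ∨ p) ⊃ p)) ⊃ ¬((p ∨ p) ≡ (q ∨ (p ∧ q)))) = 1/3 ⊃ 0 = 2/3
(¬(((p ⊃ q) ∧ (¬q ≡ p)) ∧ ((q ⊃ p) ∨ (p ≡ ¬p))) ∨ (((q ∧ p) ≡ ((p ⊃ q) ∨ (q ∧ p))) ⊃ ¬(p ⊃ ((p ⊃ p) ∨ (q ⊃ q))))) ≡ (¬(¬q ∨ (p ∨ p)) ⊃ (((q ≡ q) ⊃ ((p ∨ p) ⊃ p)) ⊃ ¬((p ∨ p) ≡ (q ∨ (p ∧ q))))) = 1/3 ≡ 2/3 = 2/3

2/3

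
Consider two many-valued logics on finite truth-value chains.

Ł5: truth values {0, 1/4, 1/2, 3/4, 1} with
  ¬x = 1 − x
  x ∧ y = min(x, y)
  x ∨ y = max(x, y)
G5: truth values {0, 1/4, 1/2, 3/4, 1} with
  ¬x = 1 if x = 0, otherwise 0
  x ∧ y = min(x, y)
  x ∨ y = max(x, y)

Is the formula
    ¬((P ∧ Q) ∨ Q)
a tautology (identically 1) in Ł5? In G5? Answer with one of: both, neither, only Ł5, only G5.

In Ł5: at P = 0, Q = 1/4 the value is 3/4 — not a tautology.
In G5: at P = 0, Q = 1/4 the value is 0 — not a tautology.

neither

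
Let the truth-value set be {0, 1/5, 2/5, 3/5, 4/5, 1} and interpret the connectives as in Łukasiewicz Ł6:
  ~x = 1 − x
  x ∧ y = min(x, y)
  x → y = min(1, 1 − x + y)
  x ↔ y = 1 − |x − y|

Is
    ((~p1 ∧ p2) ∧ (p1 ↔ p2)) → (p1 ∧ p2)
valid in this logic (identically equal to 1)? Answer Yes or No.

No

Counterexample: take p1 = 0, p2 = 1/5.
~p1 = ~0 = 1
~p1 ∧ p2 = 1 ∧ 1/5 = 1/5
p1 ↔ p2 = 0 ↔ 1/5 = 4/5
(~p1 ∧ p2) ∧ (p1 ↔ p2) = 1/5 ∧ 4/5 = 1/5
p1 ∧ p2 = 0 ∧ 1/5 = 0
((~p1 ∧ p2) ∧ (p1 ↔ p2)) → (p1 ∧ p2) = 1/5 → 0 = 4/5
This gives 4/5 ≠ 1.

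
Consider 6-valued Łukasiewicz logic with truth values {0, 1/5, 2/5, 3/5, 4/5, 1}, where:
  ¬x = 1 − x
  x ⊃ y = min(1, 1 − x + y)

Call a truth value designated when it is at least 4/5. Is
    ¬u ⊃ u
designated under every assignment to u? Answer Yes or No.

Counterexample: take u = 0.
¬u = ¬0 = 1
¬u ⊃ u = 1 ⊃ 0 = 0
This gives 0, which is below 4/5.

No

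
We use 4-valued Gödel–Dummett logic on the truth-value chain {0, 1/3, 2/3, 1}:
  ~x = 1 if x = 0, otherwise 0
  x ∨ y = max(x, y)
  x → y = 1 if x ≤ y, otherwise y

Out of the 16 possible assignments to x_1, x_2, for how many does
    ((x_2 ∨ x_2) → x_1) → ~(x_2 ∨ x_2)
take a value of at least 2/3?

7

x_1 = 0, x_2 = 0 ↦ 1  ≥
x_1 = 0, x_2 = 1/3 ↦ 1  ≥
x_1 = 0, x_2 = 2/3 ↦ 1  ≥
x_1 = 0, x_2 = 1 ↦ 1  ≥
x_1 = 1/3, x_2 = 0 ↦ 1  ≥
x_1 = 1/3, x_2 = 1/3 ↦ 0  <
x_1 = 1/3, x_2 = 2/3 ↦ 0  <
x_1 = 1/3, x_2 = 1 ↦ 0  <
x_1 = 2/3, x_2 = 0 ↦ 1  ≥
x_1 = 2/3, x_2 = 1/3 ↦ 0  <
x_1 = 2/3, x_2 = 2/3 ↦ 0  <
x_1 = 2/3, x_2 = 1 ↦ 0  <
x_1 = 1, x_2 = 0 ↦ 1  ≥
x_1 = 1, x_2 = 1/3 ↦ 0  <
x_1 = 1, x_2 = 2/3 ↦ 0  <
x_1 = 1, x_2 = 1 ↦ 0  <
So 7 of the 16 assignments meet the threshold.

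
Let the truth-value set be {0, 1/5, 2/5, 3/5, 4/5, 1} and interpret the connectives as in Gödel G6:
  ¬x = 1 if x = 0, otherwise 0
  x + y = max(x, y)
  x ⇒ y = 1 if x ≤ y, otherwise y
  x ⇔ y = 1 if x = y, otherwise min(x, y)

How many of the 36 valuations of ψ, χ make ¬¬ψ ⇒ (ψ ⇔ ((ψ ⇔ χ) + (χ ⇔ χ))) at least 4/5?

value 1: 12 assignments (counts)
value 4/5: 6 assignments (counts)
value 3/5: 6 assignments
value 2/5: 6 assignments
value 1/5: 6 assignments
So 18 of the 36 assignments meet the threshold.

18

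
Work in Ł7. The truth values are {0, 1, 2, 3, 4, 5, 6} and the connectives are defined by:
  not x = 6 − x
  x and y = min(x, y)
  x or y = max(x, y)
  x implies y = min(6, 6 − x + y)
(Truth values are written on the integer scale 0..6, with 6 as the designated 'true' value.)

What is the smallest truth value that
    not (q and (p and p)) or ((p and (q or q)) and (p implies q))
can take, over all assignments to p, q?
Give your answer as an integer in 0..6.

Take p = 3, q = 3:
p and p = 3 and 3 = 3
q and (p and p) = 3 and 3 = 3
not (q and (p and p)) = not 3 = 3
q or q = 3 or 3 = 3
p and (q or q) = 3 and 3 = 3
p implies q = 3 implies 3 = 6
(p and (q or q)) and (p implies q) = 3 and 6 = 3
not (q and (p and p)) or ((p and (q or q)) and (p implies q)) = 3 or 3 = 3
No assignment yields a value below 3, so this is the minimum.

3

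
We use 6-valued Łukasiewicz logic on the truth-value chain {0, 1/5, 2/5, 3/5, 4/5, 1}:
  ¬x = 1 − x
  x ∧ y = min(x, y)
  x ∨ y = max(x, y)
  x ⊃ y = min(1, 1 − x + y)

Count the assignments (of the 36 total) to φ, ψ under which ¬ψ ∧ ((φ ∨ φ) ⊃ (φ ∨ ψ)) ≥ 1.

6

value 1: 6 assignments (counts)
value 4/5: 6 assignments
value 3/5: 6 assignments
value 2/5: 6 assignments
value 1/5: 6 assignments
value 0: 6 assignments
So 6 of the 36 assignments meet the threshold.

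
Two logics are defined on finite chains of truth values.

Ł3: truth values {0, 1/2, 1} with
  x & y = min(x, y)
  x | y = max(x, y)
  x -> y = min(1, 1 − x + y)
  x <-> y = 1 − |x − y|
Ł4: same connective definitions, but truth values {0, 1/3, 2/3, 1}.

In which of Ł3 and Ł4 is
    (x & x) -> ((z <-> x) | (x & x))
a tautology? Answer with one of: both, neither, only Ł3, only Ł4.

both

In Ł3: every assignment gives 1 — tautology.
In Ł4: every assignment gives 1 — tautology.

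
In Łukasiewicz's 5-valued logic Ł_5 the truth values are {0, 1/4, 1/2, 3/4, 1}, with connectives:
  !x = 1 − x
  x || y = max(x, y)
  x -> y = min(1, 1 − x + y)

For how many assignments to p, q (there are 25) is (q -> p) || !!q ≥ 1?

19

value 1: 19 assignments (counts)
value 3/4: 5 assignments
value 1/2: 1 assignment
So 19 of the 25 assignments meet the threshold.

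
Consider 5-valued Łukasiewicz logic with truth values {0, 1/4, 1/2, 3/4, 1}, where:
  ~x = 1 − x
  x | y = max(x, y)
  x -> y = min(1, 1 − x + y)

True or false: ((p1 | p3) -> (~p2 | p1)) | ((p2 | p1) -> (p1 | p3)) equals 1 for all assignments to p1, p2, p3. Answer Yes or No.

No

Counterexample: take p1 = 0, p2 = 3/4, p3 = 1/2.
p1 | p3 = 0 | 1/2 = 1/2
~p2 = ~3/4 = 1/4
~p2 | p1 = 1/4 | 0 = 1/4
(p1 | p3) -> (~p2 | p1) = 1/2 -> 1/4 = 3/4
p2 | p1 = 3/4 | 0 = 3/4
p1 | p3 = 0 | 1/2 = 1/2
(p2 | p1) -> (p1 | p3) = 3/4 -> 1/2 = 3/4
((p1 | p3) -> (~p2 | p1)) | ((p2 | p1) -> (p1 | p3)) = 3/4 | 3/4 = 3/4
This gives 3/4 ≠ 1.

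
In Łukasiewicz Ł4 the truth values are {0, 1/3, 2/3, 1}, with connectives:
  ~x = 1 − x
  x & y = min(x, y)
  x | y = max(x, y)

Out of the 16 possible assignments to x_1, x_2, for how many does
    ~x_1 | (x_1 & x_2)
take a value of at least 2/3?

x_1 = 0, x_2 = 0 ↦ 1  ≥
x_1 = 0, x_2 = 1/3 ↦ 1  ≥
x_1 = 0, x_2 = 2/3 ↦ 1  ≥
x_1 = 0, x_2 = 1 ↦ 1  ≥
x_1 = 1/3, x_2 = 0 ↦ 2/3  ≥
x_1 = 1/3, x_2 = 1/3 ↦ 2/3  ≥
x_1 = 1/3, x_2 = 2/3 ↦ 2/3  ≥
x_1 = 1/3, x_2 = 1 ↦ 2/3  ≥
x_1 = 2/3, x_2 = 0 ↦ 1/3  <
x_1 = 2/3, x_2 = 1/3 ↦ 1/3  <
x_1 = 2/3, x_2 = 2/3 ↦ 2/3  ≥
x_1 = 2/3, x_2 = 1 ↦ 2/3  ≥
x_1 = 1, x_2 = 0 ↦ 0  <
x_1 = 1, x_2 = 1/3 ↦ 1/3  <
x_1 = 1, x_2 = 2/3 ↦ 2/3  ≥
x_1 = 1, x_2 = 1 ↦ 1  ≥
So 12 of the 16 assignments meet the threshold.

12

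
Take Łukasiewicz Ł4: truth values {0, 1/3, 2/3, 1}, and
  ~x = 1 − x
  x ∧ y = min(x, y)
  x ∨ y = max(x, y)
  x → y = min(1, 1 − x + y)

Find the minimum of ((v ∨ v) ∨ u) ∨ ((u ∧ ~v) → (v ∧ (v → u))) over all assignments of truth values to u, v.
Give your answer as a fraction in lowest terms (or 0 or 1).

2/3

Take u = 1/3, v = 0:
v ∨ v = 0 ∨ 0 = 0
(v ∨ v) ∨ u = 0 ∨ 1/3 = 1/3
~v = ~0 = 1
u ∧ ~v = 1/3 ∧ 1 = 1/3
v → u = 0 → 1/3 = 1
v ∧ (v → u) = 0 ∧ 1 = 0
(u ∧ ~v) → (v ∧ (v → u)) = 1/3 → 0 = 2/3
((v ∨ v) ∨ u) ∨ ((u ∧ ~v) → (v ∧ (v → u))) = 1/3 ∨ 2/3 = 2/3
No assignment yields a value below 2/3, so this is the minimum.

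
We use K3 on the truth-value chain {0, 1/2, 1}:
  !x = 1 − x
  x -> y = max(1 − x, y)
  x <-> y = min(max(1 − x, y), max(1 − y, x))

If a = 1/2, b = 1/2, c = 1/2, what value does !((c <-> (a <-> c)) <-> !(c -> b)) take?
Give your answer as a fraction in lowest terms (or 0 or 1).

1/2

a <-> c = 1/2 <-> 1/2 = 1/2
c <-> (a <-> c) = 1/2 <-> 1/2 = 1/2
c -> b = 1/2 -> 1/2 = 1/2
!(c -> b) = !1/2 = 1/2
(c <-> (a <-> c)) <-> !(c -> b) = 1/2 <-> 1/2 = 1/2
!((c <-> (a <-> c)) <-> !(c -> b)) = !1/2 = 1/2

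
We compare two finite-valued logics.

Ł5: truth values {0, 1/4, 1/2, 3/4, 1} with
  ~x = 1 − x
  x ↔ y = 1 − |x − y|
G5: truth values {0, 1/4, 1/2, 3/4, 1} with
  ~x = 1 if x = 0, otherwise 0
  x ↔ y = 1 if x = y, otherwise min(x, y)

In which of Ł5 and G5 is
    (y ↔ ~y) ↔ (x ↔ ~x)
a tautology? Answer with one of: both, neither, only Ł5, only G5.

only G5

In Ł5: at x = 0, y = 1/4 the value is 1/2 — not a tautology.
In G5: every assignment gives 1 — tautology.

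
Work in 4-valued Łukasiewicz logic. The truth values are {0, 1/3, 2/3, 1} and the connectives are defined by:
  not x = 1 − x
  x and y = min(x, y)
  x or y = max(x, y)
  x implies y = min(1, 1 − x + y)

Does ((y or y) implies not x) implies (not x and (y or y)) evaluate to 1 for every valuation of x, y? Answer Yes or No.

Counterexample: take x = 0, y = 0.
y or y = 0 or 0 = 0
not x = not 0 = 1
(y or y) implies not x = 0 implies 1 = 1
not x = not 0 = 1
y or y = 0 or 0 = 0
not x and (y or y) = 1 and 0 = 0
((y or y) implies not x) implies (not x and (y or y)) = 1 implies 0 = 0
This gives 0 ≠ 1.

No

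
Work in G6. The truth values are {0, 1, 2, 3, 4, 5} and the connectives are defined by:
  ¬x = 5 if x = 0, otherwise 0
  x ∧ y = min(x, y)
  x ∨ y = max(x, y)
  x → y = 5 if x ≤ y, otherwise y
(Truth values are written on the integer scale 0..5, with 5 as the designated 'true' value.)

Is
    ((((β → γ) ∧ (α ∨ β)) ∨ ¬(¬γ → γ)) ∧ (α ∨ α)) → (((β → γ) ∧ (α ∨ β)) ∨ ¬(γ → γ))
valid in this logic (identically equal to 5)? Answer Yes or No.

Counterexample: take α = 1, β = 1, γ = 0.
β → γ = 1 → 0 = 0
α ∨ β = 1 ∨ 1 = 1
(β → γ) ∧ (α ∨ β) = 0 ∧ 1 = 0
¬γ = ¬0 = 5
¬γ → γ = 5 → 0 = 0
¬(¬γ → γ) = ¬0 = 5
((β → γ) ∧ (α ∨ β)) ∨ ¬(¬γ → γ) = 0 ∨ 5 = 5
α ∨ α = 1 ∨ 1 = 1
(((β → γ) ∧ (α ∨ β)) ∨ ¬(¬γ → γ)) ∧ (α ∨ α) = 5 ∧ 1 = 1
β → γ = 1 → 0 = 0
α ∨ β = 1 ∨ 1 = 1
(β → γ) ∧ (α ∨ β) = 0 ∧ 1 = 0
γ → γ = 0 → 0 = 5
¬(γ → γ) = ¬5 = 0
((β → γ) ∧ (α ∨ β)) ∨ ¬(γ → γ) = 0 ∨ 0 = 0
((((β → γ) ∧ (α ∨ β)) ∨ ¬(¬γ → γ)) ∧ (α ∨ α)) → (((β → γ) ∧ (α ∨ β)) ∨ ¬(γ → γ)) = 1 → 0 = 0
This gives 0 ≠ 5.

No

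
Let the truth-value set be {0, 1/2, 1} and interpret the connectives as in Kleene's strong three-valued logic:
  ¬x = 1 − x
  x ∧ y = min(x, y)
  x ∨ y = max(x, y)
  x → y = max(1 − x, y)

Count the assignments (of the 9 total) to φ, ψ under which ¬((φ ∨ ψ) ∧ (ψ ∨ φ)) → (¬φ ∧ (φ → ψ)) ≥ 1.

7

φ = 0, ψ = 0 ↦ 1  ≥
φ = 0, ψ = 1/2 ↦ 1  ≥
φ = 0, ψ = 1 ↦ 1  ≥
φ = 1/2, ψ = 0 ↦ 1/2  <
φ = 1/2, ψ = 1/2 ↦ 1/2  <
φ = 1/2, ψ = 1 ↦ 1  ≥
φ = 1, ψ = 0 ↦ 1  ≥
φ = 1, ψ = 1/2 ↦ 1  ≥
φ = 1, ψ = 1 ↦ 1  ≥
So 7 of the 9 assignments meet the threshold.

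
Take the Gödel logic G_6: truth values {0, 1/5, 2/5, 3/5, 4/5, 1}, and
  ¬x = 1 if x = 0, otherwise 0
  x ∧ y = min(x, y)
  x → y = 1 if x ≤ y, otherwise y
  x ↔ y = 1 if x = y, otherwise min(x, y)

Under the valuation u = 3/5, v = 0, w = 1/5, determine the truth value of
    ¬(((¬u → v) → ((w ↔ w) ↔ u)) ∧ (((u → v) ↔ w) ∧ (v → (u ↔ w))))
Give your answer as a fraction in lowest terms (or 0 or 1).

1

¬u = ¬3/5 = 0
¬u → v = 0 → 0 = 1
w ↔ w = 1/5 ↔ 1/5 = 1
(w ↔ w) ↔ u = 1 ↔ 3/5 = 3/5
(¬u → v) → ((w ↔ w) ↔ u) = 1 → 3/5 = 3/5
u → v = 3/5 → 0 = 0
(u → v) ↔ w = 0 ↔ 1/5 = 0
u ↔ w = 3/5 ↔ 1/5 = 1/5
v → (u ↔ w) = 0 → 1/5 = 1
((u → v) ↔ w) ∧ (v → (u ↔ w)) = 0 ∧ 1 = 0
((¬u → v) → ((w ↔ w) ↔ u)) ∧ (((u → v) ↔ w) ∧ (v → (u ↔ w))) = 3/5 ∧ 0 = 0
¬(((¬u → v) → ((w ↔ w) ↔ u)) ∧ (((u → v) ↔ w) ∧ (v → (u ↔ w)))) = ¬0 = 1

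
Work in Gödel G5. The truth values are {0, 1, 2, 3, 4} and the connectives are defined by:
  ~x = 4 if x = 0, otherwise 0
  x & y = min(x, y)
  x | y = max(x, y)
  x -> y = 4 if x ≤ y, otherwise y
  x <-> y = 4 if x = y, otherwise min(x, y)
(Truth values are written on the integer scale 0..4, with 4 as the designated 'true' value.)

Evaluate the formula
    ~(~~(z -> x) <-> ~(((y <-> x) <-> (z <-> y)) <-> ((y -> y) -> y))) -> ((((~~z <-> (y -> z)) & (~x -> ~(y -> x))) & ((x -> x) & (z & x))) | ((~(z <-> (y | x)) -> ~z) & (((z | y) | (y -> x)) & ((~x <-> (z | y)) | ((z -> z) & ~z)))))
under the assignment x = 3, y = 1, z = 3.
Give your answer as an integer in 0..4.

3

z -> x = 3 -> 3 = 4
~(z -> x) = ~4 = 0
~~(z -> x) = ~0 = 4
y <-> x = 1 <-> 3 = 1
z <-> y = 3 <-> 1 = 1
(y <-> x) <-> (z <-> y) = 1 <-> 1 = 4
y -> y = 1 -> 1 = 4
(y -> y) -> y = 4 -> 1 = 1
((y <-> x) <-> (z <-> y)) <-> ((y -> y) -> y) = 4 <-> 1 = 1
~(((y <-> x) <-> (z <-> y)) <-> ((y -> y) -> y)) = ~1 = 0
~~(z -> x) <-> ~(((y <-> x) <-> (z <-> y)) <-> ((y -> y) -> y)) = 4 <-> 0 = 0
~(~~(z -> x) <-> ~(((y <-> x) <-> (z <-> y)) <-> ((y -> y) -> y))) = ~0 = 4
~z = ~3 = 0
~~z = ~0 = 4
y -> z = 1 -> 3 = 4
~~z <-> (y -> z) = 4 <-> 4 = 4
~x = ~3 = 0
y -> x = 1 -> 3 = 4
~(y -> x) = ~4 = 0
~x -> ~(y -> x) = 0 -> 0 = 4
(~~z <-> (y -> z)) & (~x -> ~(y -> x)) = 4 & 4 = 4
x -> x = 3 -> 3 = 4
z & x = 3 & 3 = 3
(x -> x) & (z & x) = 4 & 3 = 3
((~~z <-> (y -> z)) & (~x -> ~(y -> x))) & ((x -> x) & (z & x)) = 4 & 3 = 3
y | x = 1 | 3 = 3
z <-> (y | x) = 3 <-> 3 = 4
~(z <-> (y | x)) = ~4 = 0
~z = ~3 = 0
~(z <-> (y | x)) -> ~z = 0 -> 0 = 4
z | y = 3 | 1 = 3
y -> x = 1 -> 3 = 4
(z | y) | (y -> x) = 3 | 4 = 4
~x = ~3 = 0
z | y = 3 | 1 = 3
~x <-> (z | y) = 0 <-> 3 = 0
z -> z = 3 -> 3 = 4
~z = ~3 = 0
(z -> z) & ~z = 4 & 0 = 0
(~x <-> (z | y)) | ((z -> z) & ~z) = 0 | 0 = 0
((z | y) | (y -> x)) & ((~x <-> (z | y)) | ((z -> z) & ~z)) = 4 & 0 = 0
(~(z <-> (y | x)) -> ~z) & (((z | y) | (y -> x)) & ((~x <-> (z | y)) | ((z -> z) & ~z))) = 4 & 0 = 0
(((~~z <-> (y -> z)) & (~x -> ~(y -> x))) & ((x -> x) & (z & x))) | ((~(z <-> (y | x)) -> ~z) & (((z | y) | (y -> x)) & ((~x <-> (z | y)) | ((z -> z) & ~z)))) = 3 | 0 = 3
~(~~(z -> x) <-> ~(((y <-> x) <-> (z <-> y)) <-> ((y -> y) -> y))) -> ((((~~z <-> (y -> z)) & (~x -> ~(y -> x))) & ((x -> x) & (z & x))) | ((~(z <-> (y | x)) -> ~z) & (((z | y) | (y -> x)) & ((~x <-> (z | y)) | ((z -> z) & ~z))))) = 4 -> 3 = 3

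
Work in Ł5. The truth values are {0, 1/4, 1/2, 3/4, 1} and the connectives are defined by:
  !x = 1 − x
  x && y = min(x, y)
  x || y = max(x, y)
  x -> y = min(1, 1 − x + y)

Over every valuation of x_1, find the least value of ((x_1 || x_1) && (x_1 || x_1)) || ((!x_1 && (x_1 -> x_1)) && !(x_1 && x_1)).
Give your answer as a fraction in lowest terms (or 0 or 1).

Take x_1 = 1/2:
x_1 || x_1 = 1/2 || 1/2 = 1/2
x_1 || x_1 = 1/2 || 1/2 = 1/2
(x_1 || x_1) && (x_1 || x_1) = 1/2 && 1/2 = 1/2
!x_1 = !1/2 = 1/2
x_1 -> x_1 = 1/2 -> 1/2 = 1
!x_1 && (x_1 -> x_1) = 1/2 && 1 = 1/2
x_1 && x_1 = 1/2 && 1/2 = 1/2
!(x_1 && x_1) = !1/2 = 1/2
(!x_1 && (x_1 -> x_1)) && !(x_1 && x_1) = 1/2 && 1/2 = 1/2
((x_1 || x_1) && (x_1 || x_1)) || ((!x_1 && (x_1 -> x_1)) && !(x_1 && x_1)) = 1/2 || 1/2 = 1/2
No assignment yields a value below 1/2, so this is the minimum.

1/2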